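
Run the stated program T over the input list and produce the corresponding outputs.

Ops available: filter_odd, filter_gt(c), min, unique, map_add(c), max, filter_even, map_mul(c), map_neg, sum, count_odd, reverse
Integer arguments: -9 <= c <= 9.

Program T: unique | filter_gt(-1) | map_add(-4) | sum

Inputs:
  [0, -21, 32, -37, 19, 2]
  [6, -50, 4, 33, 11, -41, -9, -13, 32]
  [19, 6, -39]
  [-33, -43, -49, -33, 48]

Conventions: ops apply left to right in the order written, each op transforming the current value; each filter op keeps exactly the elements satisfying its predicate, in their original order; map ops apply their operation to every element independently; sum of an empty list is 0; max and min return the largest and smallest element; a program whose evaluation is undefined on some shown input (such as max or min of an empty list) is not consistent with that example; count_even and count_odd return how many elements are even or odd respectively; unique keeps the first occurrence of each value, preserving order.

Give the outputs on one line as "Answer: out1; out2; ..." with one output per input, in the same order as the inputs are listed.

Execution, op by op:
  [0, -21, 32, -37, 19, 2] -> [0, -21, 32, -37, 19, 2] -> [0, 32, 19, 2] -> [-4, 28, 15, -2] -> 37
  [6, -50, 4, 33, 11, -41, -9, -13, 32] -> [6, -50, 4, 33, 11, -41, -9, -13, 32] -> [6, 4, 33, 11, 32] -> [2, 0, 29, 7, 28] -> 66
  [19, 6, -39] -> [19, 6, -39] -> [19, 6] -> [15, 2] -> 17
  [-33, -43, -49, -33, 48] -> [-33, -43, -49, 48] -> [48] -> [44] -> 44

37; 66; 17; 44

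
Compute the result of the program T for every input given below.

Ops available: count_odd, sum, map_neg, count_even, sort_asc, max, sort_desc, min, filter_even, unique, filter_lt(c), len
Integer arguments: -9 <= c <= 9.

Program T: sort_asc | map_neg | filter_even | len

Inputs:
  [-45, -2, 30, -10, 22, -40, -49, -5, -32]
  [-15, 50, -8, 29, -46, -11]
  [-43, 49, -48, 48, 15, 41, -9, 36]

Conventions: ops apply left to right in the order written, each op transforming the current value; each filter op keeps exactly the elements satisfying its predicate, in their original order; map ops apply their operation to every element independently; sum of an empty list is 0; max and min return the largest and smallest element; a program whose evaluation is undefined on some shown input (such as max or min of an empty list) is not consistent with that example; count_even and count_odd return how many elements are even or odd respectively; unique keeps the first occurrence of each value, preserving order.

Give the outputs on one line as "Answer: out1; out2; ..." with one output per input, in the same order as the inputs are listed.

6; 3; 3

Execution, op by op:
  [-45, -2, 30, -10, 22, -40, -49, -5, -32] -> [-49, -45, -40, -32, -10, -5, -2, 22, 30] -> [49, 45, 40, 32, 10, 5, 2, -22, -30] -> [40, 32, 10, 2, -22, -30] -> 6
  [-15, 50, -8, 29, -46, -11] -> [-46, -15, -11, -8, 29, 50] -> [46, 15, 11, 8, -29, -50] -> [46, 8, -50] -> 3
  [-43, 49, -48, 48, 15, 41, -9, 36] -> [-48, -43, -9, 15, 36, 41, 48, 49] -> [48, 43, 9, -15, -36, -41, -48, -49] -> [48, -36, -48] -> 3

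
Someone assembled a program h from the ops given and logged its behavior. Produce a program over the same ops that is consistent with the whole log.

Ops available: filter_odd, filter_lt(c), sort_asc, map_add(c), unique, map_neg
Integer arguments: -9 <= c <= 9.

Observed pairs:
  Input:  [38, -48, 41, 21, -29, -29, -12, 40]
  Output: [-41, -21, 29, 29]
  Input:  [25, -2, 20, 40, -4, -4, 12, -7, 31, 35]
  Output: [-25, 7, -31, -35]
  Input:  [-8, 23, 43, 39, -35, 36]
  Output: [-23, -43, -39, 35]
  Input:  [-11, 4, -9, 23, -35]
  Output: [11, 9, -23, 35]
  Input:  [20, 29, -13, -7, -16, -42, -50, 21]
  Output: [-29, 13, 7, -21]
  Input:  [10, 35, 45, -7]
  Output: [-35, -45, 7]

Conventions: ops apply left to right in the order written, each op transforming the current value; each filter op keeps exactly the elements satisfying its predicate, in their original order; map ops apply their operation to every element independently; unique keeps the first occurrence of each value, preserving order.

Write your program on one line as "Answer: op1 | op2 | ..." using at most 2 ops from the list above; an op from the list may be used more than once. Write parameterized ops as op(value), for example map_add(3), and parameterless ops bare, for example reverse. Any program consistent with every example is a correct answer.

map_neg | filter_odd

Check, running the answer program on each example:
  [38, -48, 41, 21, -29, -29, -12, 40] -> [-38, 48, -41, -21, 29, 29, 12, -40] -> [-41, -21, 29, 29]
  [25, -2, 20, 40, -4, -4, 12, -7, 31, 35] -> [-25, 2, -20, -40, 4, 4, -12, 7, -31, -35] -> [-25, 7, -31, -35]
  [-8, 23, 43, 39, -35, 36] -> [8, -23, -43, -39, 35, -36] -> [-23, -43, -39, 35]
  [-11, 4, -9, 23, -35] -> [11, -4, 9, -23, 35] -> [11, 9, -23, 35]
  [20, 29, -13, -7, -16, -42, -50, 21] -> [-20, -29, 13, 7, 16, 42, 50, -21] -> [-29, 13, 7, -21]
  [10, 35, 45, -7] -> [-10, -35, -45, 7] -> [-35, -45, 7]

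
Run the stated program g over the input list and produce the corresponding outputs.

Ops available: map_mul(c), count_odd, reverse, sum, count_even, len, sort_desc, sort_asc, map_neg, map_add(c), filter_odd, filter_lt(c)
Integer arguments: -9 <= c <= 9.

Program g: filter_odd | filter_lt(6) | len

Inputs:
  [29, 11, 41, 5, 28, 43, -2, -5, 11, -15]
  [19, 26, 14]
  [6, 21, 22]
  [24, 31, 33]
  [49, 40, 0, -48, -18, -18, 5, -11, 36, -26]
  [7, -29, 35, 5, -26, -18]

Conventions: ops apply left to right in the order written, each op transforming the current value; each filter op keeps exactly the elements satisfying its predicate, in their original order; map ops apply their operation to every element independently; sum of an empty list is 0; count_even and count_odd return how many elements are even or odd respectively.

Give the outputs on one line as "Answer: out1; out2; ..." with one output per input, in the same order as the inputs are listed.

3; 0; 0; 0; 2; 2

Execution, op by op:
  [29, 11, 41, 5, 28, 43, -2, -5, 11, -15] -> [29, 11, 41, 5, 43, -5, 11, -15] -> [5, -5, -15] -> 3
  [19, 26, 14] -> [19] -> [] -> 0
  [6, 21, 22] -> [21] -> [] -> 0
  [24, 31, 33] -> [31, 33] -> [] -> 0
  [49, 40, 0, -48, -18, -18, 5, -11, 36, -26] -> [49, 5, -11] -> [5, -11] -> 2
  [7, -29, 35, 5, -26, -18] -> [7, -29, 35, 5] -> [-29, 5] -> 2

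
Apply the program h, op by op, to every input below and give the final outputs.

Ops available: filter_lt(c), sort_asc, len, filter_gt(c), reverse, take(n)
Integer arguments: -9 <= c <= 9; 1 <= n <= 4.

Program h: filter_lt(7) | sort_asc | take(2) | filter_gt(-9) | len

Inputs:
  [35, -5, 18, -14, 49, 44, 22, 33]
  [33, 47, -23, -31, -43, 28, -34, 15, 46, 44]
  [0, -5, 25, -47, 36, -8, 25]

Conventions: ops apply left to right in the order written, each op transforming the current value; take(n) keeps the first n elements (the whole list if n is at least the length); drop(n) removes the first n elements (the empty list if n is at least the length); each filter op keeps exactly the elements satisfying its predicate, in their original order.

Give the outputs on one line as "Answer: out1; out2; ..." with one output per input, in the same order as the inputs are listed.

Execution, op by op:
  [35, -5, 18, -14, 49, 44, 22, 33] -> [-5, -14] -> [-14, -5] -> [-14, -5] -> [-5] -> 1
  [33, 47, -23, -31, -43, 28, -34, 15, 46, 44] -> [-23, -31, -43, -34] -> [-43, -34, -31, -23] -> [-43, -34] -> [] -> 0
  [0, -5, 25, -47, 36, -8, 25] -> [0, -5, -47, -8] -> [-47, -8, -5, 0] -> [-47, -8] -> [-8] -> 1

1; 0; 1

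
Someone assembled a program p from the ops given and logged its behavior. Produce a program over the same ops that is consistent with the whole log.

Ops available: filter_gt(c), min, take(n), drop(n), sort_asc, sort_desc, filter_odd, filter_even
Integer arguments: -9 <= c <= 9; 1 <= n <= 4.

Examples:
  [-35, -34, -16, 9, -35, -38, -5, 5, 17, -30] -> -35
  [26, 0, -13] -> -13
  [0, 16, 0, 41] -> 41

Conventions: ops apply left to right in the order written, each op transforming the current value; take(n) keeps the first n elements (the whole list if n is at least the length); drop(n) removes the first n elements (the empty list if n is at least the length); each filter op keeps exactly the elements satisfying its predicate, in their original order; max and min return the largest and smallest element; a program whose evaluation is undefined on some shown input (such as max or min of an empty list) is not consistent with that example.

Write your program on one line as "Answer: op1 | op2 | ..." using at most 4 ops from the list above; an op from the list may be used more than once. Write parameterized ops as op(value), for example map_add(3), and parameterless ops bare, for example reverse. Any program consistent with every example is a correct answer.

filter_odd | sort_asc | min

Check, running the answer program on each example:
  [-35, -34, -16, 9, -35, -38, -5, 5, 17, -30] -> [-35, 9, -35, -5, 5, 17] -> [-35, -35, -5, 5, 9, 17] -> -35
  [26, 0, -13] -> [-13] -> [-13] -> -13
  [0, 16, 0, 41] -> [41] -> [41] -> 41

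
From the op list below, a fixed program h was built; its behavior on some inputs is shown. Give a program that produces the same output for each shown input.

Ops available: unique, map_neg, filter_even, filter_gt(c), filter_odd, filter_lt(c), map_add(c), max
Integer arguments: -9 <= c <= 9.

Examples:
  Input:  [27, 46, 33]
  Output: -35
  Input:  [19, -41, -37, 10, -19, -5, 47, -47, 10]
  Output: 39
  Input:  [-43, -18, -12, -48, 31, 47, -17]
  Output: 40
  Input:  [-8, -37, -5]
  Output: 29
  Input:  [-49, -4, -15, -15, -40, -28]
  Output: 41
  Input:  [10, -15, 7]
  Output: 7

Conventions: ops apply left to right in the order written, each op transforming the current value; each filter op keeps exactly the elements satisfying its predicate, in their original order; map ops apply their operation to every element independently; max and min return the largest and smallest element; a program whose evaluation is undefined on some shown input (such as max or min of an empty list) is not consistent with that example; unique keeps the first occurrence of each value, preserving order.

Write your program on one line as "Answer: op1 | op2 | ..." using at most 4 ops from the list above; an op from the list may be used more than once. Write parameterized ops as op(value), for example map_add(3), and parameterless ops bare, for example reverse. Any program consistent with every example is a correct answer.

map_add(8) | map_neg | max

Check, running the answer program on each example:
  [27, 46, 33] -> [35, 54, 41] -> [-35, -54, -41] -> -35
  [19, -41, -37, 10, -19, -5, 47, -47, 10] -> [27, -33, -29, 18, -11, 3, 55, -39, 18] -> [-27, 33, 29, -18, 11, -3, -55, 39, -18] -> 39
  [-43, -18, -12, -48, 31, 47, -17] -> [-35, -10, -4, -40, 39, 55, -9] -> [35, 10, 4, 40, -39, -55, 9] -> 40
  [-8, -37, -5] -> [0, -29, 3] -> [0, 29, -3] -> 29
  [-49, -4, -15, -15, -40, -28] -> [-41, 4, -7, -7, -32, -20] -> [41, -4, 7, 7, 32, 20] -> 41
  [10, -15, 7] -> [18, -7, 15] -> [-18, 7, -15] -> 7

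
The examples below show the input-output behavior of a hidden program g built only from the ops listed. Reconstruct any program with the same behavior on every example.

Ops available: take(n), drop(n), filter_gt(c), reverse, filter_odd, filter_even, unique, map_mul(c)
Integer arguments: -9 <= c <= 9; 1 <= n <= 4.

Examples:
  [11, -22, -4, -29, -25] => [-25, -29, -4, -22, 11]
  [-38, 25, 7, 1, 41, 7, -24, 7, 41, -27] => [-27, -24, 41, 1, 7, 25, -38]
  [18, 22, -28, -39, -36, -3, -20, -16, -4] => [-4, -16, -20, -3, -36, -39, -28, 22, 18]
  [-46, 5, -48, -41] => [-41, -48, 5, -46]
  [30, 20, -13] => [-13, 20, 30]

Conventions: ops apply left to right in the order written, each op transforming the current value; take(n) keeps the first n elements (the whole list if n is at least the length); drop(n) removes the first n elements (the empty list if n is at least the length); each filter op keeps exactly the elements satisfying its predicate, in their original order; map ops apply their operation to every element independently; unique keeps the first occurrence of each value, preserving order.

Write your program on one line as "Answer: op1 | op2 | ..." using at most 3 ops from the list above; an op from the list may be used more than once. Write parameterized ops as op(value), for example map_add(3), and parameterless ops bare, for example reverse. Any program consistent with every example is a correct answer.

unique | reverse

Check, running the answer program on each example:
  [11, -22, -4, -29, -25] -> [11, -22, -4, -29, -25] -> [-25, -29, -4, -22, 11]
  [-38, 25, 7, 1, 41, 7, -24, 7, 41, -27] -> [-38, 25, 7, 1, 41, -24, -27] -> [-27, -24, 41, 1, 7, 25, -38]
  [18, 22, -28, -39, -36, -3, -20, -16, -4] -> [18, 22, -28, -39, -36, -3, -20, -16, -4] -> [-4, -16, -20, -3, -36, -39, -28, 22, 18]
  [-46, 5, -48, -41] -> [-46, 5, -48, -41] -> [-41, -48, 5, -46]
  [30, 20, -13] -> [30, 20, -13] -> [-13, 20, 30]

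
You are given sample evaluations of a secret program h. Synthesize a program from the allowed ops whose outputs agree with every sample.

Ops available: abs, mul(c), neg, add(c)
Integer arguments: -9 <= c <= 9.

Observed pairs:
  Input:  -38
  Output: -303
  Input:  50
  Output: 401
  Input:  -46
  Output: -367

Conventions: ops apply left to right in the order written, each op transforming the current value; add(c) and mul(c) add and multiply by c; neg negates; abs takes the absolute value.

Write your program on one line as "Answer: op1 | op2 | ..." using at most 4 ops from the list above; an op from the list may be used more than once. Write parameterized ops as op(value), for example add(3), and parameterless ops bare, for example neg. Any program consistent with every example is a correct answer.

neg | mul(8) | neg | add(1)

Check, running the answer program on each example:
  -38 -> 38 -> 304 -> -304 -> -303
  50 -> -50 -> -400 -> 400 -> 401
  -46 -> 46 -> 368 -> -368 -> -367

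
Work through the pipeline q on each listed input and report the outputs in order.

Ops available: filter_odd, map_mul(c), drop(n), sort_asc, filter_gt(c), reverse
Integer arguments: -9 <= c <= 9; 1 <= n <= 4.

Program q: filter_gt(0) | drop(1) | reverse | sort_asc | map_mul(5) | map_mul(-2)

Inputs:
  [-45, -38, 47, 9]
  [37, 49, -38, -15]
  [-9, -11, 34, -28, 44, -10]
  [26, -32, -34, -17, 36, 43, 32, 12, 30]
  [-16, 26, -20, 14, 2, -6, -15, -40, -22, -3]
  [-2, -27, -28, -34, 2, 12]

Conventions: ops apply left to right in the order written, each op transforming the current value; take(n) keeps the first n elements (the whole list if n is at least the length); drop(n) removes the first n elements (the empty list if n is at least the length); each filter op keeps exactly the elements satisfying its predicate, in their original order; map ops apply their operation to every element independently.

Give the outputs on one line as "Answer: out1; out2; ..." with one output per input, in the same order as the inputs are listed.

Execution, op by op:
  [-45, -38, 47, 9] -> [47, 9] -> [9] -> [9] -> [9] -> [45] -> [-90]
  [37, 49, -38, -15] -> [37, 49] -> [49] -> [49] -> [49] -> [245] -> [-490]
  [-9, -11, 34, -28, 44, -10] -> [34, 44] -> [44] -> [44] -> [44] -> [220] -> [-440]
  [26, -32, -34, -17, 36, 43, 32, 12, 30] -> [26, 36, 43, 32, 12, 30] -> [36, 43, 32, 12, 30] -> [30, 12, 32, 43, 36] -> [12, 30, 32, 36, 43] -> [60, 150, 160, 180, 215] -> [-120, -300, -320, -360, -430]
  [-16, 26, -20, 14, 2, -6, -15, -40, -22, -3] -> [26, 14, 2] -> [14, 2] -> [2, 14] -> [2, 14] -> [10, 70] -> [-20, -140]
  [-2, -27, -28, -34, 2, 12] -> [2, 12] -> [12] -> [12] -> [12] -> [60] -> [-120]

[-90]; [-490]; [-440]; [-120, -300, -320, -360, -430]; [-20, -140]; [-120]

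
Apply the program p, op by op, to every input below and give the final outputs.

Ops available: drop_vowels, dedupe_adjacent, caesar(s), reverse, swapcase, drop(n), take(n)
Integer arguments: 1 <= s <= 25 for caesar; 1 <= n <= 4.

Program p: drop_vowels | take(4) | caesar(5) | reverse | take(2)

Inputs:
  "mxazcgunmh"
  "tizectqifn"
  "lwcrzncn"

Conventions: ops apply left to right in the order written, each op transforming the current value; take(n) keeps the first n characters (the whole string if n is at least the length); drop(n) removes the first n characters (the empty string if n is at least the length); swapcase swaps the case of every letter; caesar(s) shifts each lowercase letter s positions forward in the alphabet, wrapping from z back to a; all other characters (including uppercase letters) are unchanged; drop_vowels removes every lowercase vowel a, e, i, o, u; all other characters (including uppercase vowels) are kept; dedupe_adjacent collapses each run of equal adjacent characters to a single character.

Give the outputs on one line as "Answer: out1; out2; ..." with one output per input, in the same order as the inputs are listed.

Execution, op by op:
  "mxazcgunmh" -> "mxzcgnmh" -> "mxzc" -> "rceh" -> "hecr" -> "he"
  "tizectqifn" -> "tzctqfn" -> "tzct" -> "yehy" -> "yhey" -> "yh"
  "lwcrzncn" -> "lwcrzncn" -> "lwcr" -> "qbhw" -> "whbq" -> "wh"

"he"; "yh"; "wh"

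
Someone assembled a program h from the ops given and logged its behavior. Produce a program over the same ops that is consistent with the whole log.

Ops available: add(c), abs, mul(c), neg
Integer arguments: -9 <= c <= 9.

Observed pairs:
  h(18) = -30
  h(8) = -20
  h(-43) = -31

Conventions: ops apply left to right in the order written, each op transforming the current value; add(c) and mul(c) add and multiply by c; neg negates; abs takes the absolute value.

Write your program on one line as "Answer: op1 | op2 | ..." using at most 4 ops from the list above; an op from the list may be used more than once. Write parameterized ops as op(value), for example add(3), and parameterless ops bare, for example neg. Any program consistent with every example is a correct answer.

add(6) | add(6) | abs | neg

Check, running the answer program on each example:
  18 -> 24 -> 30 -> 30 -> -30
  8 -> 14 -> 20 -> 20 -> -20
  -43 -> -37 -> -31 -> 31 -> -31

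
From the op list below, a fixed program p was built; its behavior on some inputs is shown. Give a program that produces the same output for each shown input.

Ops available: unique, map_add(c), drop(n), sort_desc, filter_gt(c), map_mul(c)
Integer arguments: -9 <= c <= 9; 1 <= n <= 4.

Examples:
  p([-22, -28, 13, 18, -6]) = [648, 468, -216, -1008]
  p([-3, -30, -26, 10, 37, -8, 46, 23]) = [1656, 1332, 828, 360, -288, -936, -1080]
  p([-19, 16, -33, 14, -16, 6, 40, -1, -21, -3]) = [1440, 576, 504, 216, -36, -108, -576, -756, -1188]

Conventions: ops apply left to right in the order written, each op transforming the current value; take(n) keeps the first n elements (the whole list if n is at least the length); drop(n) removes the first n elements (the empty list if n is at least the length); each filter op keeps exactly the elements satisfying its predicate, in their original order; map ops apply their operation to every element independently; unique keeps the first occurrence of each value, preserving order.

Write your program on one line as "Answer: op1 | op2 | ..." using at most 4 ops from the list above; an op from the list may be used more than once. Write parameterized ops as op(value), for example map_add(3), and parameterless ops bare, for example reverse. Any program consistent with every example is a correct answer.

map_mul(-9) | drop(1) | map_mul(-4) | sort_desc

Check, running the answer program on each example:
  [-22, -28, 13, 18, -6] -> [198, 252, -117, -162, 54] -> [252, -117, -162, 54] -> [-1008, 468, 648, -216] -> [648, 468, -216, -1008]
  [-3, -30, -26, 10, 37, -8, 46, 23] -> [27, 270, 234, -90, -333, 72, -414, -207] -> [270, 234, -90, -333, 72, -414, -207] -> [-1080, -936, 360, 1332, -288, 1656, 828] -> [1656, 1332, 828, 360, -288, -936, -1080]
  [-19, 16, -33, 14, -16, 6, 40, -1, -21, -3] -> [171, -144, 297, -126, 144, -54, -360, 9, 189, 27] -> [-144, 297, -126, 144, -54, -360, 9, 189, 27] -> [576, -1188, 504, -576, 216, 1440, -36, -756, -108] -> [1440, 576, 504, 216, -36, -108, -576, -756, -1188]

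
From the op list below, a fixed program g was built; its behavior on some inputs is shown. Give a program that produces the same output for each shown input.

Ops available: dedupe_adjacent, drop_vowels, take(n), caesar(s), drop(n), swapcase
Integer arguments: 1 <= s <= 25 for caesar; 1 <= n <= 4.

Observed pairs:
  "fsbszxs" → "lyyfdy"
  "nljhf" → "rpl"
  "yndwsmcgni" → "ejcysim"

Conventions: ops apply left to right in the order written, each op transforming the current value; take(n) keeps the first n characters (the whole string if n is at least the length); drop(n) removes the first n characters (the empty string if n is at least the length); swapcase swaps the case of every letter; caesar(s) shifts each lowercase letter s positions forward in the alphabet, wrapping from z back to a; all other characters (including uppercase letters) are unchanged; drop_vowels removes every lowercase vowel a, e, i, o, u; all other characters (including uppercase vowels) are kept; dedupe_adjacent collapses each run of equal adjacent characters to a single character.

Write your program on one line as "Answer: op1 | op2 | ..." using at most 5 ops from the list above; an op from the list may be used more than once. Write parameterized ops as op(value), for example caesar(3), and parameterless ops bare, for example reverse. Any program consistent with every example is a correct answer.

drop_vowels | caesar(13) | drop_vowels | caesar(19)

Check, running the answer program on each example:
  "fsbszxs" -> "fsbszxs" -> "sfofmkf" -> "sffmkf" -> "lyyfdy"
  "nljhf" -> "nljhf" -> "aywus" -> "yws" -> "rpl"
  "yndwsmcgni" -> "yndwsmcgn" -> "laqjfzpta" -> "lqjfzpt" -> "ejcysim"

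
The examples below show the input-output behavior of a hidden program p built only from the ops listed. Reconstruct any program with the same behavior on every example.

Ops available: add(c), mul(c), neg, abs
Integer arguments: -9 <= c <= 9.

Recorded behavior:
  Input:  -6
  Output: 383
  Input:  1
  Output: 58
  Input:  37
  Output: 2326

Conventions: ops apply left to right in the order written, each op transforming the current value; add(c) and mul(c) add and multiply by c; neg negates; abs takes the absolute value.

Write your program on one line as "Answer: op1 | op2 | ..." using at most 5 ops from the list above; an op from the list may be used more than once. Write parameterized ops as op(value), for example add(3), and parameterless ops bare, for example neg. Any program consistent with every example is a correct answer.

mul(-7) | mul(-9) | add(-5) | abs

Check, running the answer program on each example:
  -6 -> 42 -> -378 -> -383 -> 383
  1 -> -7 -> 63 -> 58 -> 58
  37 -> -259 -> 2331 -> 2326 -> 2326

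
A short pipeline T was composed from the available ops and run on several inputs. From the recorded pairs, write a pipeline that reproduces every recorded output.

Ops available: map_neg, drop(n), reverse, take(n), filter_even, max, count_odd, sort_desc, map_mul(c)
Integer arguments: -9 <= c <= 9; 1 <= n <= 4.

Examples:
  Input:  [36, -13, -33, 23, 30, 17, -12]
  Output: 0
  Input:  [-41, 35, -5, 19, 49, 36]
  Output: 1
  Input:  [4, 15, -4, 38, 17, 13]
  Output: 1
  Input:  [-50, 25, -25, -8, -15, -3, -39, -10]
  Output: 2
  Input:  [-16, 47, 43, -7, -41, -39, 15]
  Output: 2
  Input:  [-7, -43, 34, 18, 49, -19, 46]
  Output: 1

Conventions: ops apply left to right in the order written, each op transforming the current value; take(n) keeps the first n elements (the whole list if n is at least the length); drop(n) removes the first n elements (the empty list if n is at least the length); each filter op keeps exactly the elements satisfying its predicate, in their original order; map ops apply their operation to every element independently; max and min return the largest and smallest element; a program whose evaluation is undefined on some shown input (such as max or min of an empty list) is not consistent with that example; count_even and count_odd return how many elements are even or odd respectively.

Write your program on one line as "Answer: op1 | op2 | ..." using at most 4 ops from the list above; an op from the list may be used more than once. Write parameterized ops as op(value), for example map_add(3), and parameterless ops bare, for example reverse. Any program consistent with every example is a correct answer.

sort_desc | take(4) | take(2) | count_odd

Check, running the answer program on each example:
  [36, -13, -33, 23, 30, 17, -12] -> [36, 30, 23, 17, -12, -13, -33] -> [36, 30, 23, 17] -> [36, 30] -> 0
  [-41, 35, -5, 19, 49, 36] -> [49, 36, 35, 19, -5, -41] -> [49, 36, 35, 19] -> [49, 36] -> 1
  [4, 15, -4, 38, 17, 13] -> [38, 17, 15, 13, 4, -4] -> [38, 17, 15, 13] -> [38, 17] -> 1
  [-50, 25, -25, -8, -15, -3, -39, -10] -> [25, -3, -8, -10, -15, -25, -39, -50] -> [25, -3, -8, -10] -> [25, -3] -> 2
  [-16, 47, 43, -7, -41, -39, 15] -> [47, 43, 15, -7, -16, -39, -41] -> [47, 43, 15, -7] -> [47, 43] -> 2
  [-7, -43, 34, 18, 49, -19, 46] -> [49, 46, 34, 18, -7, -19, -43] -> [49, 46, 34, 18] -> [49, 46] -> 1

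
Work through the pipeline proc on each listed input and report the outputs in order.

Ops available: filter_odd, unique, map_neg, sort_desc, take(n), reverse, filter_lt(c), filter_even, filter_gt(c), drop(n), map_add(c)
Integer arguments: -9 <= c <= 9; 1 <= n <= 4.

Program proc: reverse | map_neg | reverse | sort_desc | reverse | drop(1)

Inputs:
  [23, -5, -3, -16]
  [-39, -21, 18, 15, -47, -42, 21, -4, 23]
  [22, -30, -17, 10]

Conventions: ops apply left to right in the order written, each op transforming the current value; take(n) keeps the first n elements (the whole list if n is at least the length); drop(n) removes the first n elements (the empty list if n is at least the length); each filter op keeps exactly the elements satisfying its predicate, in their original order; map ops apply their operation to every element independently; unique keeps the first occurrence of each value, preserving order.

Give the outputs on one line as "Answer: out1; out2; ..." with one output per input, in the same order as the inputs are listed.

[3, 5, 16]; [-21, -18, -15, 4, 21, 39, 42, 47]; [-10, 17, 30]

Execution, op by op:
  [23, -5, -3, -16] -> [-16, -3, -5, 23] -> [16, 3, 5, -23] -> [-23, 5, 3, 16] -> [16, 5, 3, -23] -> [-23, 3, 5, 16] -> [3, 5, 16]
  [-39, -21, 18, 15, -47, -42, 21, -4, 23] -> [23, -4, 21, -42, -47, 15, 18, -21, -39] -> [-23, 4, -21, 42, 47, -15, -18, 21, 39] -> [39, 21, -18, -15, 47, 42, -21, 4, -23] -> [47, 42, 39, 21, 4, -15, -18, -21, -23] -> [-23, -21, -18, -15, 4, 21, 39, 42, 47] -> [-21, -18, -15, 4, 21, 39, 42, 47]
  [22, -30, -17, 10] -> [10, -17, -30, 22] -> [-10, 17, 30, -22] -> [-22, 30, 17, -10] -> [30, 17, -10, -22] -> [-22, -10, 17, 30] -> [-10, 17, 30]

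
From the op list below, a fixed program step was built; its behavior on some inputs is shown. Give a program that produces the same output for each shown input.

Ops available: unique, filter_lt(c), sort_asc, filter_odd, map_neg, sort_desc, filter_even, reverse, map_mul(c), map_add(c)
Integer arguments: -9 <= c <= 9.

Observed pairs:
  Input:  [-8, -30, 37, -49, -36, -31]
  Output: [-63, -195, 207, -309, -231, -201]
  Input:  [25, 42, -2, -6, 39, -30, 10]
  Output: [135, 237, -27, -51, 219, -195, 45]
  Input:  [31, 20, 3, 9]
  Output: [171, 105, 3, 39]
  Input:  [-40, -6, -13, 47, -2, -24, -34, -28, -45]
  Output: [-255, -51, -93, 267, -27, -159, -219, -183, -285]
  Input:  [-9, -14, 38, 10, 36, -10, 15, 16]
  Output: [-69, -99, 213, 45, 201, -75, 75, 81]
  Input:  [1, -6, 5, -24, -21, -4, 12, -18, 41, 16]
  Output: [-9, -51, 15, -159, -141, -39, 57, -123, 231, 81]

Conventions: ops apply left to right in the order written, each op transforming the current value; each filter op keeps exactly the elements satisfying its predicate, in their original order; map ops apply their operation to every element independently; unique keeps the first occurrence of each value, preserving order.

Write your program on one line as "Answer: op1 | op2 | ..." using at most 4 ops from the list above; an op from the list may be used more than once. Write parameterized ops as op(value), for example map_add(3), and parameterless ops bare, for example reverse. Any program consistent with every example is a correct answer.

map_add(-2) | map_mul(6) | map_add(-3)

Check, running the answer program on each example:
  [-8, -30, 37, -49, -36, -31] -> [-10, -32, 35, -51, -38, -33] -> [-60, -192, 210, -306, -228, -198] -> [-63, -195, 207, -309, -231, -201]
  [25, 42, -2, -6, 39, -30, 10] -> [23, 40, -4, -8, 37, -32, 8] -> [138, 240, -24, -48, 222, -192, 48] -> [135, 237, -27, -51, 219, -195, 45]
  [31, 20, 3, 9] -> [29, 18, 1, 7] -> [174, 108, 6, 42] -> [171, 105, 3, 39]
  [-40, -6, -13, 47, -2, -24, -34, -28, -45] -> [-42, -8, -15, 45, -4, -26, -36, -30, -47] -> [-252, -48, -90, 270, -24, -156, -216, -180, -282] -> [-255, -51, -93, 267, -27, -159, -219, -183, -285]
  [-9, -14, 38, 10, 36, -10, 15, 16] -> [-11, -16, 36, 8, 34, -12, 13, 14] -> [-66, -96, 216, 48, 204, -72, 78, 84] -> [-69, -99, 213, 45, 201, -75, 75, 81]
  [1, -6, 5, -24, -21, -4, 12, -18, 41, 16] -> [-1, -8, 3, -26, -23, -6, 10, -20, 39, 14] -> [-6, -48, 18, -156, -138, -36, 60, -120, 234, 84] -> [-9, -51, 15, -159, -141, -39, 57, -123, 231, 81]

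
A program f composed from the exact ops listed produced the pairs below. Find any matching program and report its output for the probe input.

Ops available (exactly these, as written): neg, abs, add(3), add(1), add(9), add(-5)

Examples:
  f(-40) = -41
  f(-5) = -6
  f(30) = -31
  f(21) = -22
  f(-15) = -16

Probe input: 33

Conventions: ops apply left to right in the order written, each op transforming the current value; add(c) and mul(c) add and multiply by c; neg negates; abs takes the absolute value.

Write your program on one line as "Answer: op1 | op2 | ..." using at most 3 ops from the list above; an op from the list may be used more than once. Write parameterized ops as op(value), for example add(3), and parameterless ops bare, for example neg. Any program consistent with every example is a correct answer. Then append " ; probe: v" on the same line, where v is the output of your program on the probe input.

abs | add(1) | neg ; probe: -34

Check, running the answer program on each example:
  -40 -> 40 -> 41 -> -41
  -5 -> 5 -> 6 -> -6
  30 -> 30 -> 31 -> -31
  21 -> 21 -> 22 -> -22
  -15 -> 15 -> 16 -> -16
  probe: 33 -> 33 -> 34 -> -34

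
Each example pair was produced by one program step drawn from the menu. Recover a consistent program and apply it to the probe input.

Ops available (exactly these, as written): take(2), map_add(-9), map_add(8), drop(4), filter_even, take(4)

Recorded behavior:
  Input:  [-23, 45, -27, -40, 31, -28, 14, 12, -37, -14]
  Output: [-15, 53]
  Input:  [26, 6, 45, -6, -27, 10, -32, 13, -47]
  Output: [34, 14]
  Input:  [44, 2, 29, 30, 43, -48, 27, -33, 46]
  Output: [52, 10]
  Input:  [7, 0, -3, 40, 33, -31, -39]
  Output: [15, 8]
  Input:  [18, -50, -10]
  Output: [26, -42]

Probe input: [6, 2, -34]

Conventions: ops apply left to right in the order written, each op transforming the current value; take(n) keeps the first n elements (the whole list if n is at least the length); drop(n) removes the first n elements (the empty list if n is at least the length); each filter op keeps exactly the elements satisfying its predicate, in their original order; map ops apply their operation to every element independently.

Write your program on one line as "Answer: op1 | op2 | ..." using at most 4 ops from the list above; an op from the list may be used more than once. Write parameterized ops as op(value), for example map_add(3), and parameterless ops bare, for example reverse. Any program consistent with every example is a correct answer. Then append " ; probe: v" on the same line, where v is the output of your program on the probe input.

map_add(8) | take(4) | take(2) ; probe: [14, 10]

Check, running the answer program on each example:
  [-23, 45, -27, -40, 31, -28, 14, 12, -37, -14] -> [-15, 53, -19, -32, 39, -20, 22, 20, -29, -6] -> [-15, 53, -19, -32] -> [-15, 53]
  [26, 6, 45, -6, -27, 10, -32, 13, -47] -> [34, 14, 53, 2, -19, 18, -24, 21, -39] -> [34, 14, 53, 2] -> [34, 14]
  [44, 2, 29, 30, 43, -48, 27, -33, 46] -> [52, 10, 37, 38, 51, -40, 35, -25, 54] -> [52, 10, 37, 38] -> [52, 10]
  [7, 0, -3, 40, 33, -31, -39] -> [15, 8, 5, 48, 41, -23, -31] -> [15, 8, 5, 48] -> [15, 8]
  [18, -50, -10] -> [26, -42, -2] -> [26, -42, -2] -> [26, -42]
  probe: [6, 2, -34] -> [14, 10, -26] -> [14, 10, -26] -> [14, 10]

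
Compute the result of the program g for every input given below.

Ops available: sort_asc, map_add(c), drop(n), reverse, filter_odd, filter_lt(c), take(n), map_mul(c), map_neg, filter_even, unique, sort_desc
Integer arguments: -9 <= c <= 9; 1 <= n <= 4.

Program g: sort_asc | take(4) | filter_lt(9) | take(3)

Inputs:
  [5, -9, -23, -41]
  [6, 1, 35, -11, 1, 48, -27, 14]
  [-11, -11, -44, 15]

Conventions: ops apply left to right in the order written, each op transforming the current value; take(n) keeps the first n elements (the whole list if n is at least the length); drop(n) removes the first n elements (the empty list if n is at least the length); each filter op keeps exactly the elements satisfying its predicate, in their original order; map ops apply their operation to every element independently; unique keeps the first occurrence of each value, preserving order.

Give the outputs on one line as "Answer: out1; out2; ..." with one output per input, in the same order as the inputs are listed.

Execution, op by op:
  [5, -9, -23, -41] -> [-41, -23, -9, 5] -> [-41, -23, -9, 5] -> [-41, -23, -9, 5] -> [-41, -23, -9]
  [6, 1, 35, -11, 1, 48, -27, 14] -> [-27, -11, 1, 1, 6, 14, 35, 48] -> [-27, -11, 1, 1] -> [-27, -11, 1, 1] -> [-27, -11, 1]
  [-11, -11, -44, 15] -> [-44, -11, -11, 15] -> [-44, -11, -11, 15] -> [-44, -11, -11] -> [-44, -11, -11]

[-41, -23, -9]; [-27, -11, 1]; [-44, -11, -11]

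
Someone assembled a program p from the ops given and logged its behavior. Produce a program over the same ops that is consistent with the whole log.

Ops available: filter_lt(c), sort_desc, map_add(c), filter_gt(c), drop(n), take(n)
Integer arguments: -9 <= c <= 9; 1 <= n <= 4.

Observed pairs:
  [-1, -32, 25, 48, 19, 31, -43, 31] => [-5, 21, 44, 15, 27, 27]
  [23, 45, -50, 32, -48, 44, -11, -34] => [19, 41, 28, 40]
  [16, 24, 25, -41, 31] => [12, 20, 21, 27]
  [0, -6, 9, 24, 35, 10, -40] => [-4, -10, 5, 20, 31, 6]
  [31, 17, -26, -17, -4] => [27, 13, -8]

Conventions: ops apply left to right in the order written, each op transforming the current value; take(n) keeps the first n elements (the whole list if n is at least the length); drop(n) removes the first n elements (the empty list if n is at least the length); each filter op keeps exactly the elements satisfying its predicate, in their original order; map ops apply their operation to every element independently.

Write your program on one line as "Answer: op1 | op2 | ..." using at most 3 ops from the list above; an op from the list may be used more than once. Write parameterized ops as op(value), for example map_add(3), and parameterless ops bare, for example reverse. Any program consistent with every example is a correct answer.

map_add(4) | filter_gt(-6) | map_add(-8)

Check, running the answer program on each example:
  [-1, -32, 25, 48, 19, 31, -43, 31] -> [3, -28, 29, 52, 23, 35, -39, 35] -> [3, 29, 52, 23, 35, 35] -> [-5, 21, 44, 15, 27, 27]
  [23, 45, -50, 32, -48, 44, -11, -34] -> [27, 49, -46, 36, -44, 48, -7, -30] -> [27, 49, 36, 48] -> [19, 41, 28, 40]
  [16, 24, 25, -41, 31] -> [20, 28, 29, -37, 35] -> [20, 28, 29, 35] -> [12, 20, 21, 27]
  [0, -6, 9, 24, 35, 10, -40] -> [4, -2, 13, 28, 39, 14, -36] -> [4, -2, 13, 28, 39, 14] -> [-4, -10, 5, 20, 31, 6]
  [31, 17, -26, -17, -4] -> [35, 21, -22, -13, 0] -> [35, 21, 0] -> [27, 13, -8]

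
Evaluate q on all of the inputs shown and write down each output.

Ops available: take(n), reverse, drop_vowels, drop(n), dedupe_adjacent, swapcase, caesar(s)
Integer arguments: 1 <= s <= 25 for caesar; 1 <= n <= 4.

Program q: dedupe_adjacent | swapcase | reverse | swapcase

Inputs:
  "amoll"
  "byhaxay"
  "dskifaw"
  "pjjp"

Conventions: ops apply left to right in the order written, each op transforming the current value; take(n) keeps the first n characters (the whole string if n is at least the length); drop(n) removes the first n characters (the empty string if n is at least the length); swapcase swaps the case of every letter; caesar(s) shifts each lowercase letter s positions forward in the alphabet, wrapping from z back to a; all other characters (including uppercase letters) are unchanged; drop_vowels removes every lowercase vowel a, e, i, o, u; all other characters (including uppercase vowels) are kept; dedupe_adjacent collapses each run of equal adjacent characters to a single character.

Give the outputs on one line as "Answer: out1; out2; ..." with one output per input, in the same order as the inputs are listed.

"loma"; "yaxahyb"; "wafiksd"; "pjp"

Execution, op by op:
  "amoll" -> "amol" -> "AMOL" -> "LOMA" -> "loma"
  "byhaxay" -> "byhaxay" -> "BYHAXAY" -> "YAXAHYB" -> "yaxahyb"
  "dskifaw" -> "dskifaw" -> "DSKIFAW" -> "WAFIKSD" -> "wafiksd"
  "pjjp" -> "pjp" -> "PJP" -> "PJP" -> "pjp"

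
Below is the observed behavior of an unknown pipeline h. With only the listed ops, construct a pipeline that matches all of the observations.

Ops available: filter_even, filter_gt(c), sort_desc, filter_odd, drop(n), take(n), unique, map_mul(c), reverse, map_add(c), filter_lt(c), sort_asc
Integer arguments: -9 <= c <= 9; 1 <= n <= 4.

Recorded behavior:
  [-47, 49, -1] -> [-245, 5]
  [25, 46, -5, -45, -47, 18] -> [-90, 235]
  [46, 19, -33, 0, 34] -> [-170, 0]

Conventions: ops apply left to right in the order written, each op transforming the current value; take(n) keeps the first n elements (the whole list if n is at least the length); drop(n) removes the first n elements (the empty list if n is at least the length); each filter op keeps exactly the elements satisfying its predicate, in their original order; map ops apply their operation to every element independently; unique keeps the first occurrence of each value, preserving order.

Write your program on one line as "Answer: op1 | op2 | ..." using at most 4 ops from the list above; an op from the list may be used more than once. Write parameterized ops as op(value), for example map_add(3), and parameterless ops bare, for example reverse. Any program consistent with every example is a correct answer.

map_mul(-5) | reverse | take(2) | sort_asc

Check, running the answer program on each example:
  [-47, 49, -1] -> [235, -245, 5] -> [5, -245, 235] -> [5, -245] -> [-245, 5]
  [25, 46, -5, -45, -47, 18] -> [-125, -230, 25, 225, 235, -90] -> [-90, 235, 225, 25, -230, -125] -> [-90, 235] -> [-90, 235]
  [46, 19, -33, 0, 34] -> [-230, -95, 165, 0, -170] -> [-170, 0, 165, -95, -230] -> [-170, 0] -> [-170, 0]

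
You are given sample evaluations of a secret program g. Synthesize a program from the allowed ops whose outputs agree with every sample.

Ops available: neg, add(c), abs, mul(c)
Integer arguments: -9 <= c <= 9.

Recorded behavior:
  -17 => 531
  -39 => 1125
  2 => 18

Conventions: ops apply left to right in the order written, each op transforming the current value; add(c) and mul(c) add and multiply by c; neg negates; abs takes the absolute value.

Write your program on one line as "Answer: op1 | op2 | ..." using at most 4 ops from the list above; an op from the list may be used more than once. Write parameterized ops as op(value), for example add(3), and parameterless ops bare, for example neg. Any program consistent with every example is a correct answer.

mul(3) | add(-8) | mul(-9)

Check, running the answer program on each example:
  -17 -> -51 -> -59 -> 531
  -39 -> -117 -> -125 -> 1125
  2 -> 6 -> -2 -> 18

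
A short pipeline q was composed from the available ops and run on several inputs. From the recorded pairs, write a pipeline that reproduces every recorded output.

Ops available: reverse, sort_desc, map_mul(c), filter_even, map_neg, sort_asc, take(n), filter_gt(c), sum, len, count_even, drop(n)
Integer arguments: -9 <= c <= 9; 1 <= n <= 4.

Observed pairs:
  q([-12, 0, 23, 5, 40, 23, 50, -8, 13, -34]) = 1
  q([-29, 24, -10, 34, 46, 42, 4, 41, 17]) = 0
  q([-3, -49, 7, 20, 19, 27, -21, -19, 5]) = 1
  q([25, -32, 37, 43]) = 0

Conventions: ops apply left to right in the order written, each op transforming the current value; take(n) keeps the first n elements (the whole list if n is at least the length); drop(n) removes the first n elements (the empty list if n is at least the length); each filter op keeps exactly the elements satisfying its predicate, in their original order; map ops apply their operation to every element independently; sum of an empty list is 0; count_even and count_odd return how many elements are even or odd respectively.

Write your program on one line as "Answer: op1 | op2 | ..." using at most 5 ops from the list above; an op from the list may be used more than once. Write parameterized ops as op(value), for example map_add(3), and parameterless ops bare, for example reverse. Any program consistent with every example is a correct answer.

reverse | take(2) | map_neg | filter_gt(-4) | len

Check, running the answer program on each example:
  [-12, 0, 23, 5, 40, 23, 50, -8, 13, -34] -> [-34, 13, -8, 50, 23, 40, 5, 23, 0, -12] -> [-34, 13] -> [34, -13] -> [34] -> 1
  [-29, 24, -10, 34, 46, 42, 4, 41, 17] -> [17, 41, 4, 42, 46, 34, -10, 24, -29] -> [17, 41] -> [-17, -41] -> [] -> 0
  [-3, -49, 7, 20, 19, 27, -21, -19, 5] -> [5, -19, -21, 27, 19, 20, 7, -49, -3] -> [5, -19] -> [-5, 19] -> [19] -> 1
  [25, -32, 37, 43] -> [43, 37, -32, 25] -> [43, 37] -> [-43, -37] -> [] -> 0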